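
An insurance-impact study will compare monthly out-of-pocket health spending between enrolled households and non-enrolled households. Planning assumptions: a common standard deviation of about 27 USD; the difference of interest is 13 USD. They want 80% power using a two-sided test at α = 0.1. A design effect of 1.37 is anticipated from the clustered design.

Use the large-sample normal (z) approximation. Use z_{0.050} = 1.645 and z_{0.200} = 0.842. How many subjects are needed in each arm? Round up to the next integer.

n = 74 per group

n = (z_{α/2} + z_β)² · (σ₁² + σ₂²) / δ²
  = (1.645 + 0.842)² · (2·27² = 1458) / 13²
  = 6.1852 · 1458 / 169
  = 53.36
Design effect: 1.37 × 53.36 = 73.10.
Round up → n = 74 per group.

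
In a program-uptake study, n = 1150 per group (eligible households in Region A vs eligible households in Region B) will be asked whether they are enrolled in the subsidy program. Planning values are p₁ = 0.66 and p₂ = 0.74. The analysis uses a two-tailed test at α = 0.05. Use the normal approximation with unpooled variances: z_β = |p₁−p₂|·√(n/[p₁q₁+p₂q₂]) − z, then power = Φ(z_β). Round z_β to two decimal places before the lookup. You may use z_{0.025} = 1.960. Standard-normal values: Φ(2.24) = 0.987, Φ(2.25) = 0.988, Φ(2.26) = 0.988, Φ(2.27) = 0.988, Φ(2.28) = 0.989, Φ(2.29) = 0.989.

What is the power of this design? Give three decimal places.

z_β = |p₁−p₂|·√(n/[p₁q₁+p₂q₂]) − z_{α/2}
    = 0.08 · √(1150/0.4168) − 1.960
    = 0.08 · 52.5273 − 1.960
    = 4.2022 − 1.960 = 2.2422 → 2.24
Power = Φ(2.24) = 0.987.

Power ≈ 0.987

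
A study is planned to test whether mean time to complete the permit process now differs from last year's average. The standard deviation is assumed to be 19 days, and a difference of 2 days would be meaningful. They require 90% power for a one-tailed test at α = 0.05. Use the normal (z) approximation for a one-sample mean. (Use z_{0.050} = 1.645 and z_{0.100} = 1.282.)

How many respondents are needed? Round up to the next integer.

n = 774

n = (z_α + z_β)² · σ² / δ²
  = (1.645 + 1.282)² · 19² / 2²
  = 8.5673 · 361 / 4
  = 773.20
Round up → n = 774.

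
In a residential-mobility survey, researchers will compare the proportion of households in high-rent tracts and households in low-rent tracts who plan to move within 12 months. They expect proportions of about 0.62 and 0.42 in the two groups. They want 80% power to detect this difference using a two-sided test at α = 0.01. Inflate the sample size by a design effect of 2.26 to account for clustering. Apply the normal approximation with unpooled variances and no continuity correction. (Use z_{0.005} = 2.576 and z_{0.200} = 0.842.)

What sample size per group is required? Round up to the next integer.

n = 317 per group

n = (z_{α/2} + z_β)² · [p₁(1−p₁) + p₂(1−p₂)] / (p₁ − p₂)²
  = (2.576 + 0.842)² · (0.62·0.38 + 0.42·0.58) / (0.20)²
  = (3.418)² · (0.2356 + 0.2436) / 0.0400
  = 11.6827 · 0.4792 / 0.0400
  = 139.96
Design effect: 2.26 × 139.96 = 316.31.
Round up → n = 317 per group.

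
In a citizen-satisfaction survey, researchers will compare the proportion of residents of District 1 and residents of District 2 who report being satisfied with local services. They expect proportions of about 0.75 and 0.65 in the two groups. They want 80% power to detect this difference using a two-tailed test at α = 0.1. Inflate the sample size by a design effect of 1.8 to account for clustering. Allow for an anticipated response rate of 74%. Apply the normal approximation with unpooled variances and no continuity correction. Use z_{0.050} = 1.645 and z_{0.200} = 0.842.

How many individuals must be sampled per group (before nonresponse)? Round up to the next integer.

n = (z_{α/2} + z_β)² · [p₁(1−p₁) + p₂(1−p₂)] / (p₁ − p₂)²
  = (1.645 + 0.842)² · (0.75·0.25 + 0.65·0.35) / (0.10)²
  = (2.487)² · (0.1875 + 0.2275) / 0.0100
  = 6.1852 · 0.4150 / 0.0100
  = 256.68
Design effect: 1.8 × 256.68 = 462.03.
Adjust for 74% response: 462.03 / 0.74 = 624.37.
Round up → n = 625 per group.

n = 625 per group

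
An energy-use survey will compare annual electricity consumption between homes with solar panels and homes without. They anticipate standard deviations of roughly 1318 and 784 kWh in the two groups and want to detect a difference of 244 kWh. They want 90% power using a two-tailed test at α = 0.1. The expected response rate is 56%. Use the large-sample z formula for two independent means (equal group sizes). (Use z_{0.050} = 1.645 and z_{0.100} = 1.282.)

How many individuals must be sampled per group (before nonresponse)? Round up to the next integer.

n = 605 per group

n = (z_{α/2} + z_β)² · (σ₁² + σ₂²) / δ²
  = (1.645 + 1.282)² · (1318² + 784² = 2351780) / 244²
  = 8.5673 · 2351780 / 59536
  = 338.43
Adjust for 56% response: 338.43 / 0.56 = 604.33.
Round up → n = 605 per group.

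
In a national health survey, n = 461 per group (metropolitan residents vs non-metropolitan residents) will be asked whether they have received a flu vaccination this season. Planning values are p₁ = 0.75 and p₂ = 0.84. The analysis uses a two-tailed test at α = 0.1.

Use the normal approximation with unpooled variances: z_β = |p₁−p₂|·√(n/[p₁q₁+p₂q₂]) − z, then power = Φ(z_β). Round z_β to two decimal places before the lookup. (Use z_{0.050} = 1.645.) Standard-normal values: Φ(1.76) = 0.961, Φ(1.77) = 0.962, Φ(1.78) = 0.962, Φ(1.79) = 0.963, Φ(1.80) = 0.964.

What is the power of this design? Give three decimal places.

Power ≈ 0.961

z_β = |p₁−p₂|·√(n/[p₁q₁+p₂q₂]) − z_{α/2}
    = 0.09 · √(461/0.3219) − 1.645
    = 0.09 · 37.8434 − 1.645
    = 3.4059 − 1.645 = 1.7609 → 1.76
Power = Φ(1.76) = 0.961.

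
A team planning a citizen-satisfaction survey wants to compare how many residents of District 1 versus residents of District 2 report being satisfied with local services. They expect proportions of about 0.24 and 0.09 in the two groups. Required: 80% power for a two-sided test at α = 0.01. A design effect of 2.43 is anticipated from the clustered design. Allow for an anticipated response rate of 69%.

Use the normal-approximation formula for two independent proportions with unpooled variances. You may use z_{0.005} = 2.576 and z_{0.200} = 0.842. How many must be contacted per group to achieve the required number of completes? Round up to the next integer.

n = 484 per group

n = (z_{α/2} + z_β)² · [p₁(1−p₁) + p₂(1−p₂)] / (p₁ − p₂)²
  = (2.576 + 0.842)² · (0.24·0.76 + 0.09·0.91) / (0.15)²
  = (3.418)² · (0.1824 + 0.0819) / 0.0225
  = 11.6827 · 0.2643 / 0.0225
  = 137.23
Design effect: 2.43 × 137.23 = 333.48.
Adjust for 69% response: 333.48 / 0.69 = 483.30.
Round up → n = 484 per group.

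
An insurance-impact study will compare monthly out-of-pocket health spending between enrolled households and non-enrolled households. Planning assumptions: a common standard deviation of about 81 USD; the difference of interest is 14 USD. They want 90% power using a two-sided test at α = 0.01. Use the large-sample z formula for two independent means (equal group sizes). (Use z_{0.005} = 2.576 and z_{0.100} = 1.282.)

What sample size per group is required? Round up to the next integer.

n = 997 per group

n = (z_{α/2} + z_β)² · (σ₁² + σ₂²) / δ²
  = (2.576 + 1.282)² · (2·81² = 13122) / 14²
  = 14.8842 · 13122 / 196
  = 996.48
Round up → n = 997 per group.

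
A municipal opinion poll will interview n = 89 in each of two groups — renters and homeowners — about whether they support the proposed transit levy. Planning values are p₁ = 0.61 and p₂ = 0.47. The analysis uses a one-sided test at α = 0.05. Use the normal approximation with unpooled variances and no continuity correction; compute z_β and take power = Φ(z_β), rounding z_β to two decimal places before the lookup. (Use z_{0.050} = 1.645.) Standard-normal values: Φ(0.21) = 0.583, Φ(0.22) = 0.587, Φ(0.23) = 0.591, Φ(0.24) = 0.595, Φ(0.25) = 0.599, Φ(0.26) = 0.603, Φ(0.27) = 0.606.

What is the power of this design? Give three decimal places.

Power ≈ 0.599

z_β = |p₁−p₂|·√(n/[p₁q₁+p₂q₂]) − z_α
    = 0.14 · √(89/0.4870) − 1.645
    = 0.14 · 13.5186 − 1.645
    = 1.8926 − 1.645 = 0.2476 → 0.25
Power = Φ(0.25) = 0.599.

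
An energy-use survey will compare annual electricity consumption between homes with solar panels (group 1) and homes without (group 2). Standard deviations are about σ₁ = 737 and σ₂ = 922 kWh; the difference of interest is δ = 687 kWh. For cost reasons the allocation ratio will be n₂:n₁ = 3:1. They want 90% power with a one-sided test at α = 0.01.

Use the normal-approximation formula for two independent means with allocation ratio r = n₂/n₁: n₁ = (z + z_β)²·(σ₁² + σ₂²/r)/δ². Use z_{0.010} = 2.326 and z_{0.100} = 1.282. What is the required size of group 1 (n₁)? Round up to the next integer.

n₁ = (z_α + z_β)² · (σ₁² + σ₂²/r) / δ²
   = (2.326 + 1.282)² · (737² + 922²/3) / 687²
   = 13.0177 · (543169 + 283361.3) / 471969
   = 13.0177 · 826530.3 / 471969
   = 22.80
Round up → n₁ = 23; n₂ = r·n₁ = 3 × 23 = 69.

n₁ = 23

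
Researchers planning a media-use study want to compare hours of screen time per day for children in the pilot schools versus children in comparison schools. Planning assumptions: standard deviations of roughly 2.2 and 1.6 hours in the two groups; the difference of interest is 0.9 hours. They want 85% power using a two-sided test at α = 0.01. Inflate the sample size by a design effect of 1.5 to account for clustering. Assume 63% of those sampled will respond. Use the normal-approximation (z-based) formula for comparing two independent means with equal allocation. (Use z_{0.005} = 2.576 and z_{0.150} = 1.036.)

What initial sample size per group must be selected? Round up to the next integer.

n = (z_{α/2} + z_β)² · (σ₁² + σ₂²) / δ²
  = (2.576 + 1.036)² · (2.2² + 1.6² = 7.4) / 0.9²
  = 13.0465 · 7.4 / 0.81
  = 119.19
Design effect: 1.5 × 119.19 = 178.79.
Adjust for 63% response: 178.79 / 0.63 = 283.79.
Round up → n = 284 per group.

n = 284 per group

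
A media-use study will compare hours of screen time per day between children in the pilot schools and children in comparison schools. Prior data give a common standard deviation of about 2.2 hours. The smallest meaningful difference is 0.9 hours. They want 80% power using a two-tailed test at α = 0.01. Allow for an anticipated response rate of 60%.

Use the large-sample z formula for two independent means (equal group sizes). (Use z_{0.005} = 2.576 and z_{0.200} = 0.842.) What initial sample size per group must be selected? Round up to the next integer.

n = (z_{α/2} + z_β)² · (σ₁² + σ₂²) / δ²
  = (2.576 + 0.842)² · (2·2.2² = 9.68) / 0.9²
  = 11.6827 · 9.68 / 0.81
  = 139.62
Adjust for 60% response: 139.62 / 0.60 = 232.69.
Round up → n = 233 per group.

n = 233 per group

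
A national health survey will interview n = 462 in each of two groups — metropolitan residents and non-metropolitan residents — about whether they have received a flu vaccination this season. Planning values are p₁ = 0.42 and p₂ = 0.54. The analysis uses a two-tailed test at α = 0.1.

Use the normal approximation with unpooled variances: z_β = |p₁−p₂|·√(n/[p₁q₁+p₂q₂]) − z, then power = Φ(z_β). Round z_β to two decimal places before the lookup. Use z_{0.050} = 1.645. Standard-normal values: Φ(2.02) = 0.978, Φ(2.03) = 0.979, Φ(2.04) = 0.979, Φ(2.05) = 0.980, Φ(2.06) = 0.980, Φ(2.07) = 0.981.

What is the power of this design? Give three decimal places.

z_β = |p₁−p₂|·√(n/[p₁q₁+p₂q₂]) − z_{α/2}
    = 0.12 · √(462/0.4920) − 1.645
    = 0.12 · 30.6435 − 1.645
    = 3.6772 − 1.645 = 2.0322 → 2.03
Power = Φ(2.03) = 0.979.

Power ≈ 0.979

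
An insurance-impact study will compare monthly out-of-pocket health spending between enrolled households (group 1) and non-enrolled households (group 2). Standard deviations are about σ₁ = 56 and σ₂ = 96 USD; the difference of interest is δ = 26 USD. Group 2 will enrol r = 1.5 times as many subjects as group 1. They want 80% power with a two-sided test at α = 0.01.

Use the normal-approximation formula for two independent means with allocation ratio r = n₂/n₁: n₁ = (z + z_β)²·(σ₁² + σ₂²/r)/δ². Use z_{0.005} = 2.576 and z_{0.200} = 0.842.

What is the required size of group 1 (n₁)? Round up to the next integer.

n₁ = 161

n₁ = (z_{α/2} + z_β)² · (σ₁² + σ₂²/r) / δ²
   = (2.576 + 0.842)² · (56² + 96²/1.5) / 26²
   = 11.6827 · (3136 + 6144) / 676
   = 11.6827 · 9280 / 676
   = 160.38
Round up → n₁ = 161; n₂ = r·n₁ = 1.5 × 161 = 242.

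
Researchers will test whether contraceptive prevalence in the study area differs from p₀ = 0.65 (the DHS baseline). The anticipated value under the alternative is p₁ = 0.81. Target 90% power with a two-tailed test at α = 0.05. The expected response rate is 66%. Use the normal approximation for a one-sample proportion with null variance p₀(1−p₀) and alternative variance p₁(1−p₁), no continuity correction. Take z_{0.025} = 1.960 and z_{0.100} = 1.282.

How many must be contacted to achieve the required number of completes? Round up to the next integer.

n = [z_{α/2}·√(p₀q₀) + z_β·√(p₁q₁)]² / (p₁ − p₀)²
  = [1.960·√(0.65·0.35) + 1.282·√(0.81·0.19)]² / (0.16)²
  = [1.960·0.4770 + 1.282·0.3923]² / 0.0256
  = [1.4378]² / 0.0256
  = 80.75
Adjust for 66% response: 80.75 / 0.66 = 122.35.
Round up → n = 123.

n = 123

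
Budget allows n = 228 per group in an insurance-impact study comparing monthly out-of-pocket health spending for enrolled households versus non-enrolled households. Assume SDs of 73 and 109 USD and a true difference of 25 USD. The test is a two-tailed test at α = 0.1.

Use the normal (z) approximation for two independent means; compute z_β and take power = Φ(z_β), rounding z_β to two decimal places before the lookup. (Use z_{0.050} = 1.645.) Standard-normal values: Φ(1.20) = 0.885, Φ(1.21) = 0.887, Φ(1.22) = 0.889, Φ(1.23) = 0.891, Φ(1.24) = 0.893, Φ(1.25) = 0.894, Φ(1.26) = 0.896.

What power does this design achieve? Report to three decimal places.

z_β = δ·√(n/(σ₁²+σ₂²)) − z_{α/2}
    = 25 · √(228/17210) − 1.645
    = 25 · 0.11510 − 1.645
    = 2.8775 − 1.645 = 1.2325 → 1.23
Power = Φ(1.23) = 0.891.

Power ≈ 0.891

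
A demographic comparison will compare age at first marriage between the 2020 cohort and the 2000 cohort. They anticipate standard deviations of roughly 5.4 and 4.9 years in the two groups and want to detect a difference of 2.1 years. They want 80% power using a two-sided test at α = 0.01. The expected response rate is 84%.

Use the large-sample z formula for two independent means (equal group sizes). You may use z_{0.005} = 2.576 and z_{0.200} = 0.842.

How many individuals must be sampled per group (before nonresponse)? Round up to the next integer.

n = 168 per group

n = (z_{α/2} + z_β)² · (σ₁² + σ₂²) / δ²
  = (2.576 + 0.842)² · (5.4² + 4.9² = 53.17) / 2.1²
  = 11.6827 · 53.17 / 4.41
  = 140.85
Adjust for 84% response: 140.85 / 0.84 = 167.68.
Round up → n = 168 per group.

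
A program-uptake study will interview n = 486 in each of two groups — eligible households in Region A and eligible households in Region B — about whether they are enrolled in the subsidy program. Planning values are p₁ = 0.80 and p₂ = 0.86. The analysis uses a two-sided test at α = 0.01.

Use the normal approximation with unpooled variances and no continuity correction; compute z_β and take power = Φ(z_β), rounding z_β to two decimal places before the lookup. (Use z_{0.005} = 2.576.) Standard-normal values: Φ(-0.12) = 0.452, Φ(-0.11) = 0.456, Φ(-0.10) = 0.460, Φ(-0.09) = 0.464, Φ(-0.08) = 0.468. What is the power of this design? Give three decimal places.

Power ≈ 0.468

z_β = |p₁−p₂|·√(n/[p₁q₁+p₂q₂]) − z_{α/2}
    = 0.06 · √(486/0.2804) − 2.576
    = 0.06 · 41.6322 − 2.576
    = 2.4979 − 2.576 = -0.0781 → -0.08
Power = Φ(-0.08) = 0.468.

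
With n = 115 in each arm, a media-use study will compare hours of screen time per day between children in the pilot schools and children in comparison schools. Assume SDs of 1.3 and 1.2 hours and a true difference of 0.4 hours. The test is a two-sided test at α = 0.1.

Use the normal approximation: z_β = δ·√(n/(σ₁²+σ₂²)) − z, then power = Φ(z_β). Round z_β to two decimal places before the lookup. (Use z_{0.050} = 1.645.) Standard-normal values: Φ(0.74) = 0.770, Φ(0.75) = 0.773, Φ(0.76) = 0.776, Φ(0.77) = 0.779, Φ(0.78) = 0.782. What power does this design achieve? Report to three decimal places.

z_β = δ·√(n/(σ₁²+σ₂²)) − z_{α/2}
    = 0.4 · √(115/3.13) − 1.645
    = 0.4 · 6.06145 − 1.645
    = 2.4246 − 1.645 = 0.7796 → 0.78
Power = Φ(0.78) = 0.782.

Power ≈ 0.782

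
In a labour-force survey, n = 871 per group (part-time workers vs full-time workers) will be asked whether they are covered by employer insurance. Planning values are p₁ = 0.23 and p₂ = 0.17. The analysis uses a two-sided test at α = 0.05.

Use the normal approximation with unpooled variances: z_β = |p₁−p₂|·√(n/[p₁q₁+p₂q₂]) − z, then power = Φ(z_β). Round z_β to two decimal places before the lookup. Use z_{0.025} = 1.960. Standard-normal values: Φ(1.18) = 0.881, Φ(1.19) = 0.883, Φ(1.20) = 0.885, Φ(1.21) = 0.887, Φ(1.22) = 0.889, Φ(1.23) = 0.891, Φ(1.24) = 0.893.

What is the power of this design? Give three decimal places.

Power ≈ 0.881

z_β = |p₁−p₂|·√(n/[p₁q₁+p₂q₂]) − z_{α/2}
    = 0.06 · √(871/0.3182) − 1.960
    = 0.06 · 52.3189 − 1.960
    = 3.1391 − 1.960 = 1.1791 → 1.18
Power = Φ(1.18) = 0.881.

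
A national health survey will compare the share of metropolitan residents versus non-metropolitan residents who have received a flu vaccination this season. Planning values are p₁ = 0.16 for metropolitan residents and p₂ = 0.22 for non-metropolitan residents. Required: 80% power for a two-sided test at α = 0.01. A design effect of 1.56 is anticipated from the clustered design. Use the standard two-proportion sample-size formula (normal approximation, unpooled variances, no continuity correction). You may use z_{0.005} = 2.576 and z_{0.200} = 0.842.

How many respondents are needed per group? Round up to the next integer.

n = 1550 per group

n = (z_{α/2} + z_β)² · [p₁(1−p₁) + p₂(1−p₂)] / (p₁ − p₂)²
  = (2.576 + 0.842)² · (0.16·0.84 + 0.22·0.78) / (-0.06)²
  = (3.418)² · (0.1344 + 0.1716) / 0.0036
  = 11.6827 · 0.3060 / 0.0036
  = 993.03
Design effect: 1.56 × 993.03 = 1549.13.
Round up → n = 1550 per group.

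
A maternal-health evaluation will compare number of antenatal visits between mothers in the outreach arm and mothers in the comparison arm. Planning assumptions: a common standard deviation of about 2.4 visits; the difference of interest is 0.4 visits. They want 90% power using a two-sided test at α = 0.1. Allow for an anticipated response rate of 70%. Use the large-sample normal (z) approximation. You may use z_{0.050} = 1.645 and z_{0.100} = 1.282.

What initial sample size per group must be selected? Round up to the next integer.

n = (z_{α/2} + z_β)² · (σ₁² + σ₂²) / δ²
  = (1.645 + 1.282)² · (2·2.4² = 11.52) / 0.4²
  = 8.5673 · 11.52 / 0.16
  = 616.85
Adjust for 70% response: 616.85 / 0.70 = 881.21.
Round up → n = 882 per group.

n = 882 per group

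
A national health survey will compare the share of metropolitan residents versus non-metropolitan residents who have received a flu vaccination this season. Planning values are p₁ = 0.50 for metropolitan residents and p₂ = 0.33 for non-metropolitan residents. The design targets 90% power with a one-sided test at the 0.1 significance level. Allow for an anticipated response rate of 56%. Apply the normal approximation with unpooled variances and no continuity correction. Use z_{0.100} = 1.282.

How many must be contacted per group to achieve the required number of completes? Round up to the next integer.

n = 192 per group

n = (z_α + z_β)² · [p₁(1−p₁) + p₂(1−p₂)] / (p₁ − p₂)²
  = (1.282 + 1.282)² · (0.50·0.50 + 0.33·0.67) / (0.17)²
  = (2.564)² · (0.2500 + 0.2211) / 0.0289
  = 6.5741 · 0.4711 / 0.0289
  = 107.16
Adjust for 56% response: 107.16 / 0.56 = 191.37.
Round up → n = 192 per group.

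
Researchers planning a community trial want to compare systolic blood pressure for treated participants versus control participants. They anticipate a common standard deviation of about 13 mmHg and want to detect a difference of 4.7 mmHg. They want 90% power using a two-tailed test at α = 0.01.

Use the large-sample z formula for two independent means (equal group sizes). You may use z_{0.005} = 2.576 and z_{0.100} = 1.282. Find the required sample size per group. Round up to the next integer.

n = 228 per group

n = (z_{α/2} + z_β)² · (σ₁² + σ₂²) / δ²
  = (2.576 + 1.282)² · (2·13² = 338) / 4.7²
  = 14.8842 · 338 / 22.09
  = 227.74
Round up → n = 228 per group.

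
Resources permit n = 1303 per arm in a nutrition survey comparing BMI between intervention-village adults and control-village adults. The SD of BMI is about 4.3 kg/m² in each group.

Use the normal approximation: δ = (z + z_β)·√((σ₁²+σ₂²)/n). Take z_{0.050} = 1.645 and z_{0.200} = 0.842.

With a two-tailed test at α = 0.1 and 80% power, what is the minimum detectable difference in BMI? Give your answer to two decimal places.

δ = (z_{α/2} + z_β) · √((σ₁²+σ₂²)/n)
  = (1.645 + 0.842) · √(36.98/1303)
  = 2.487 · √0.02838
  = 2.487 · 0.1685
  = 0.4190

Minimum detectable difference ≈ 0.42 kg/m²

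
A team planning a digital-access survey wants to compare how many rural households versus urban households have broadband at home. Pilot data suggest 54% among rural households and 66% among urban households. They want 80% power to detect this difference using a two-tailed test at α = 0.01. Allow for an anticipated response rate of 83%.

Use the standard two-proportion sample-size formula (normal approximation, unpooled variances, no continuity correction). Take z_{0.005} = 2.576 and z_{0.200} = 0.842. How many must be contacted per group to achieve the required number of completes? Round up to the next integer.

n = 463 per group

n = (z_{α/2} + z_β)² · [p₁(1−p₁) + p₂(1−p₂)] / (p₁ − p₂)²
  = (2.576 + 0.842)² · (0.54·0.46 + 0.66·0.34) / (-0.12)²
  = (3.418)² · (0.2484 + 0.2244) / 0.0144
  = 11.6827 · 0.4728 / 0.0144
  = 383.58
Adjust for 83% response: 383.58 / 0.83 = 462.15.
Round up → n = 463 per group.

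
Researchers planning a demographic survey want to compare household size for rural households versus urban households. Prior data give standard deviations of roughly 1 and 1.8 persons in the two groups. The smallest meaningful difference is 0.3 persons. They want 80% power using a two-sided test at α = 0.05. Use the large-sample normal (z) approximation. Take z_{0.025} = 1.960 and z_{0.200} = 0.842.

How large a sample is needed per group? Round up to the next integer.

n = (z_{α/2} + z_β)² · (σ₁² + σ₂²) / δ²
  = (1.960 + 0.842)² · (1² + 1.8² = 4.24) / 0.3²
  = 7.8512 · 4.24 / 0.09
  = 369.88
Round up → n = 370 per group.

n = 370 per group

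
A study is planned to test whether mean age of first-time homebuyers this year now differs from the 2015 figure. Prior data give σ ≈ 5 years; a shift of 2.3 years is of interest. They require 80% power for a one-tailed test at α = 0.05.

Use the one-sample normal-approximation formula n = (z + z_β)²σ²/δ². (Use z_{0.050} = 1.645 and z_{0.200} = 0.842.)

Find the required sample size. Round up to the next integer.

n = 30

n = (z_α + z_β)² · σ² / δ²
  = (1.645 + 0.842)² · 5² / 2.3²
  = 6.1852 · 25 / 5.29
  = 29.23
Round up → n = 30.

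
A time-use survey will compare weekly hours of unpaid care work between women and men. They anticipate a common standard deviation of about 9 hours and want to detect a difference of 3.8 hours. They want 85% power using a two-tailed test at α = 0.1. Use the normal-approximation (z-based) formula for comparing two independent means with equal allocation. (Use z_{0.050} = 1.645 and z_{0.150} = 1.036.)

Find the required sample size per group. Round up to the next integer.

n = (z_{α/2} + z_β)² · (σ₁² + σ₂²) / δ²
  = (1.645 + 1.036)² · (2·9² = 162) / 3.8²
  = 7.1878 · 162 / 14.44
  = 80.64
Round up → n = 81 per group.

n = 81 per group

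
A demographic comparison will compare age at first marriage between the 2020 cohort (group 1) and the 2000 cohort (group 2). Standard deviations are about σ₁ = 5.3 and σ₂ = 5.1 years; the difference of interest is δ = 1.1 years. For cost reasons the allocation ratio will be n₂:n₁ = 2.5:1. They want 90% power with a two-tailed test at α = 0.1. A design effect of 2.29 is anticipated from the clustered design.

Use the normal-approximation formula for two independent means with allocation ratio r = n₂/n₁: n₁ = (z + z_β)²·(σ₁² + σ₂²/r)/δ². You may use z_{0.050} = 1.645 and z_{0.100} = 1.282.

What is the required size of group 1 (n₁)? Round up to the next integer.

n₁ = (z_{α/2} + z_β)² · (σ₁² + σ₂²/r) / δ²
   = (1.645 + 1.282)² · (5.3² + 5.1²/2.5) / 1.1²
   = 8.5673 · (28.09 + 10.404) / 1.21
   = 8.5673 · 38.494 / 1.21
   = 272.55
Design effect: 2.29 × 272.55 = 624.15.
Round up → n₁ = 625; n₂ = r·n₁ = 2.5 × 625 = 1563.

n₁ = 625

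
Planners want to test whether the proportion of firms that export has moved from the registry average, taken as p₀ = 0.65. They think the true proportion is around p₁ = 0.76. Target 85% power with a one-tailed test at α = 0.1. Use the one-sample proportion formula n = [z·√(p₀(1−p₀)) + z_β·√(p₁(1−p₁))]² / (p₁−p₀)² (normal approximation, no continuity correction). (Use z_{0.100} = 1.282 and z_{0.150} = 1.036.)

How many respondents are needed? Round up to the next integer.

n = [z_α·√(p₀q₀) + z_β·√(p₁q₁)]² / (p₁ − p₀)²
  = [1.282·√(0.65·0.35) + 1.036·√(0.76·0.24)]² / (0.11)²
  = [1.282·0.4770 + 1.036·0.4271]² / 0.0121
  = [1.0539]² / 0.0121
  = 91.80
Round up → n = 92.

n = 92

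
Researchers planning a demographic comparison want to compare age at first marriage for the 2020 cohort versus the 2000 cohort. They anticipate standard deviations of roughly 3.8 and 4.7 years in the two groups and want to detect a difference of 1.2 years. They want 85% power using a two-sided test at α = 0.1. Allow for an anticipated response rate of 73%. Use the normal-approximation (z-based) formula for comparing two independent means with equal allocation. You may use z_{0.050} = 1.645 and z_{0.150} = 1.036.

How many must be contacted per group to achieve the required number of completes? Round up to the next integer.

n = (z_{α/2} + z_β)² · (σ₁² + σ₂²) / δ²
  = (1.645 + 1.036)² · (3.8² + 4.7² = 36.53) / 1.2²
  = 7.1878 · 36.53 / 1.44
  = 182.34
Adjust for 73% response: 182.34 / 0.73 = 249.78.
Round up → n = 250 per group.

n = 250 per group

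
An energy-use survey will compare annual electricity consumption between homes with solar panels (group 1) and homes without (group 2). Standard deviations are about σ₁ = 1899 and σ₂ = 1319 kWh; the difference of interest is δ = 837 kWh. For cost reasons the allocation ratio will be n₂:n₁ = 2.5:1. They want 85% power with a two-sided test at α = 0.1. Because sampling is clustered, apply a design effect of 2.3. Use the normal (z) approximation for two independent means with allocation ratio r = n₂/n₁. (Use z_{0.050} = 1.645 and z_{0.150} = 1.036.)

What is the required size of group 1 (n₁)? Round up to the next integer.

n₁ = (z_{α/2} + z_β)² · (σ₁² + σ₂²/r) / δ²
   = (1.645 + 1.036)² · (1899² + 1319²/2.5) / 837²
   = 7.1878 · (3606201 + 695904.4) / 700569
   = 7.1878 · 4302105.4 / 700569
   = 44.14
Design effect: 2.3 × 44.14 = 101.52.
Round up → n₁ = 102; n₂ = r·n₁ = 2.5 × 102 = 255.

n₁ = 102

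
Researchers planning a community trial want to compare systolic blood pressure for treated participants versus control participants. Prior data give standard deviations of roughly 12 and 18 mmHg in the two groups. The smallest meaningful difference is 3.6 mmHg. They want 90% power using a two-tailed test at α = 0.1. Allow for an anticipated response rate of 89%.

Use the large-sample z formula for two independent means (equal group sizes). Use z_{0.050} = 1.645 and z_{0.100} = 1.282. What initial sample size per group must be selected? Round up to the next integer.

n = 348 per group

n = (z_{α/2} + z_β)² · (σ₁² + σ₂²) / δ²
  = (1.645 + 1.282)² · (12² + 18² = 468) / 3.6²
  = 8.5673 · 468 / 12.96
  = 309.38
Adjust for 89% response: 309.38 / 0.89 = 347.61.
Round up → n = 348 per group.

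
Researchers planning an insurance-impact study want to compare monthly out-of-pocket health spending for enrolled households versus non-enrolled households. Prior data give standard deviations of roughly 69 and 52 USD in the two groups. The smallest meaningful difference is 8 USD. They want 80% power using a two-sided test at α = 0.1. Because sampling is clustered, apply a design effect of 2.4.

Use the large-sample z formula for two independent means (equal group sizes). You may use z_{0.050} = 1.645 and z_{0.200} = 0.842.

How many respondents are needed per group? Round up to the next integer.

n = 1732 per group

n = (z_{α/2} + z_β)² · (σ₁² + σ₂²) / δ²
  = (1.645 + 0.842)² · (69² + 52² = 7465) / 8²
  = 6.1852 · 7465 / 64
  = 721.44
Design effect: 2.4 × 721.44 = 1731.46.
Round up → n = 1732 per group.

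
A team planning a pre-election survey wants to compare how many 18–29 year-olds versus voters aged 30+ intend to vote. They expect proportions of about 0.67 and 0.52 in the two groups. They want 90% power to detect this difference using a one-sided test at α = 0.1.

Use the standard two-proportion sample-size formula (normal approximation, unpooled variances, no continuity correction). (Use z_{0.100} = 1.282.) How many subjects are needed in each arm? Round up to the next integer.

n = (z_α + z_β)² · [p₁(1−p₁) + p₂(1−p₂)] / (p₁ − p₂)²
  = (1.282 + 1.282)² · (0.67·0.33 + 0.52·0.48) / (0.15)²
  = (2.564)² · (0.2211 + 0.2496) / 0.0225
  = 6.5741 · 0.4707 / 0.0225
  = 137.53
Round up → n = 138 per group.

n = 138 per group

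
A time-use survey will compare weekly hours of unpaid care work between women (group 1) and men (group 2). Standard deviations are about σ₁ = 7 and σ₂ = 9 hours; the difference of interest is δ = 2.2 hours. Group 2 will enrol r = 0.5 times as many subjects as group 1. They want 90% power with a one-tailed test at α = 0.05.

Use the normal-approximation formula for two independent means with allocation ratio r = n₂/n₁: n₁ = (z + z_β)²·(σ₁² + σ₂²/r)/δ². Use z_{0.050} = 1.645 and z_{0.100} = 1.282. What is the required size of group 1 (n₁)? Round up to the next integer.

n₁ = 374

n₁ = (z_α + z_β)² · (σ₁² + σ₂²/r) / δ²
   = (1.645 + 1.282)² · (7² + 9²/0.5) / 2.2²
   = 8.5673 · (49 + 162) / 4.84
   = 8.5673 · 211 / 4.84
   = 373.49
Round up → n₁ = 374; n₂ = r·n₁ = 0.5 × 374 = 187.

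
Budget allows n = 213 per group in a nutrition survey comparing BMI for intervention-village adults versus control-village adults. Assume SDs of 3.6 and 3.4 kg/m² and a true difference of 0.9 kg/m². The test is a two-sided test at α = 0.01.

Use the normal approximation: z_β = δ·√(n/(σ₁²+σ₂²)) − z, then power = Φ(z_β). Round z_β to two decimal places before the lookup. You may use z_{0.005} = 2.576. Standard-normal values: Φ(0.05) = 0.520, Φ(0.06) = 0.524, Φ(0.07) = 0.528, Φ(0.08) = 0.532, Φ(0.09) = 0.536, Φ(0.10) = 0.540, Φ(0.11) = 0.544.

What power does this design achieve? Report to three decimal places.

z_β = δ·√(n/(σ₁²+σ₂²)) − z_{α/2}
    = 0.9 · √(213/24.52) − 2.576
    = 0.9 · 2.94734 − 2.576
    = 2.6526 − 2.576 = 0.0766 → 0.08
Power = Φ(0.08) = 0.532.

Power ≈ 0.532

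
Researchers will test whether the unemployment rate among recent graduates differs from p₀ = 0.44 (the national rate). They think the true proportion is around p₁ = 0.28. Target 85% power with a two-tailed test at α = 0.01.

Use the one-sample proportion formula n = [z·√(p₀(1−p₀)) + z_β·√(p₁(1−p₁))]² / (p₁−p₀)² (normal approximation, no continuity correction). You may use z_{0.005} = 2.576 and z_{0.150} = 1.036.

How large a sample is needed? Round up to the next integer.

n = 119

n = [z_{α/2}·√(p₀q₀) + z_β·√(p₁q₁)]² / (p₁ − p₀)²
  = [2.576·√(0.44·0.56) + 1.036·√(0.28·0.72)]² / (-0.16)²
  = [2.576·0.4964 + 1.036·0.4490]² / 0.0256
  = [1.7439]² / 0.0256
  = 118.79
Round up → n = 119.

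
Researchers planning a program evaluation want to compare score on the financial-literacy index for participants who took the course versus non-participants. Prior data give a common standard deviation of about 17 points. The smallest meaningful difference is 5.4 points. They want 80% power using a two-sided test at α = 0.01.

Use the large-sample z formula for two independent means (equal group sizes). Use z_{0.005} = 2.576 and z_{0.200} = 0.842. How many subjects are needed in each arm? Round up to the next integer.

n = (z_{α/2} + z_β)² · (σ₁² + σ₂²) / δ²
  = (2.576 + 0.842)² · (2·17² = 578) / 5.4²
  = 11.6827 · 578 / 29.16
  = 231.57
Round up → n = 232 per group.

n = 232 per group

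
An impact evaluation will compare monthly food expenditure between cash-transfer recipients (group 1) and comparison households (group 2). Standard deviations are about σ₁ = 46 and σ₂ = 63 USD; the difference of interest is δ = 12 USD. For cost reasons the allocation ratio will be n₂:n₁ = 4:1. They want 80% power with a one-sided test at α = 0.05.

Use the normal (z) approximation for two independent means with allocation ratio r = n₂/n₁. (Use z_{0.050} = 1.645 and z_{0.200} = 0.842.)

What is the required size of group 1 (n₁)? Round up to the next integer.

n₁ = 134

n₁ = (z_α + z_β)² · (σ₁² + σ₂²/r) / δ²
   = (1.645 + 0.842)² · (46² + 63²/4) / 12²
   = 6.1852 · (2116 + 992.25) / 144
   = 6.1852 · 3108.2 / 144
   = 133.51
Round up → n₁ = 134; n₂ = r·n₁ = 4 × 134 = 536.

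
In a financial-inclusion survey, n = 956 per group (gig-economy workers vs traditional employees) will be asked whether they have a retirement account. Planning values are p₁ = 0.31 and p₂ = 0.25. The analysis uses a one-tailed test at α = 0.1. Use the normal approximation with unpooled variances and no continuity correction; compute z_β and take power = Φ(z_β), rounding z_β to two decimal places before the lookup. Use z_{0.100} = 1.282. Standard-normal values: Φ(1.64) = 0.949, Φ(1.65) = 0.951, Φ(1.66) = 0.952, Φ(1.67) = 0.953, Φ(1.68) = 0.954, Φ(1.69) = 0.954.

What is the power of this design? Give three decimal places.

z_β = |p₁−p₂|·√(n/[p₁q₁+p₂q₂]) − z_α
    = 0.06 · √(956/0.4014) − 1.282
    = 0.06 · 48.8023 − 1.282
    = 2.9281 − 1.282 = 1.6461 → 1.65
Power = Φ(1.65) = 0.951.

Power ≈ 0.951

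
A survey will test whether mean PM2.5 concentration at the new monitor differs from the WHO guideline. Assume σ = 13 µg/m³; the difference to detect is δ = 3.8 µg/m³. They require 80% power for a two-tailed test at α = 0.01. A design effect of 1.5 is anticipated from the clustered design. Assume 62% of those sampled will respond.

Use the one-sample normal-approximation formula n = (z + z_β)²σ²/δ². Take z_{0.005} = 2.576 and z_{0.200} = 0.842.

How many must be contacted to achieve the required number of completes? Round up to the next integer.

n = (z_{α/2} + z_β)² · σ² / δ²
  = (2.576 + 0.842)² · 13² / 3.8²
  = 11.6827 · 169 / 14.44
  = 136.73
Design effect: 1.5 × 136.73 = 205.09.
Adjust for 62% response: 205.09 / 0.62 = 330.80.
Round up → n = 331.

n = 331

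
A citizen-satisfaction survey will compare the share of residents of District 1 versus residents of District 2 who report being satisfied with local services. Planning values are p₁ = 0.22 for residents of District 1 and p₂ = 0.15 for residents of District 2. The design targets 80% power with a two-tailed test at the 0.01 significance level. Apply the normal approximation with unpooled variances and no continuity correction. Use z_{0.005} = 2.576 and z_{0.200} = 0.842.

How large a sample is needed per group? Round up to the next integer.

n = 714 per group

n = (z_{α/2} + z_β)² · [p₁(1−p₁) + p₂(1−p₂)] / (p₁ − p₂)²
  = (2.576 + 0.842)² · (0.22·0.78 + 0.15·0.85) / (0.07)²
  = (3.418)² · (0.1716 + 0.1275) / 0.0049
  = 11.6827 · 0.2991 / 0.0049
  = 713.12
Round up → n = 714 per group.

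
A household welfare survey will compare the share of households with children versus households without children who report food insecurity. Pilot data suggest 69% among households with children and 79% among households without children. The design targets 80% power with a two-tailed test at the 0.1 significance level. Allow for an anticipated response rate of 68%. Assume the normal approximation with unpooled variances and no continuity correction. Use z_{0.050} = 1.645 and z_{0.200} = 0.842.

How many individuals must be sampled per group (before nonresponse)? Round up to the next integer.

n = 346 per group

n = (z_{α/2} + z_β)² · [p₁(1−p₁) + p₂(1−p₂)] / (p₁ − p₂)²
  = (1.645 + 0.842)² · (0.69·0.31 + 0.79·0.21) / (-0.10)²
  = (2.487)² · (0.2139 + 0.1659) / 0.0100
  = 6.1852 · 0.3798 / 0.0100
  = 234.91
Adjust for 68% response: 234.91 / 0.68 = 345.46.
Round up → n = 346 per group.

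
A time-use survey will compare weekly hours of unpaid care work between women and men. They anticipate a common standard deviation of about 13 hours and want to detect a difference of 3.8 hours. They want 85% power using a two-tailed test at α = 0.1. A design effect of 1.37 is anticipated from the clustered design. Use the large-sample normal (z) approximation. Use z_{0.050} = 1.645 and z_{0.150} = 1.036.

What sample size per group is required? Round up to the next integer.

n = (z_{α/2} + z_β)² · (σ₁² + σ₂²) / δ²
  = (1.645 + 1.036)² · (2·13² = 338) / 3.8²
  = 7.1878 · 338 / 14.44
  = 168.25
Design effect: 1.37 × 168.25 = 230.50.
Round up → n = 231 per group.

n = 231 per group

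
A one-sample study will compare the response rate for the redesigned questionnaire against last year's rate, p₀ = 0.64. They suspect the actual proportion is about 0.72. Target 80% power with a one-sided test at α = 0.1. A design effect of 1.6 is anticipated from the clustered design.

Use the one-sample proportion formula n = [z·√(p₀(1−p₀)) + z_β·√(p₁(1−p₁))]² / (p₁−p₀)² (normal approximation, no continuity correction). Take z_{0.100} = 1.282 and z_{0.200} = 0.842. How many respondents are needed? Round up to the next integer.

n = 247

n = [z_α·√(p₀q₀) + z_β·√(p₁q₁)]² / (p₁ − p₀)²
  = [1.282·√(0.64·0.36) + 0.842·√(0.72·0.28)]² / (0.08)²
  = [1.282·0.4800 + 0.842·0.4490]² / 0.0064
  = [0.9934]² / 0.0064
  = 154.20
Design effect: 1.6 × 154.20 = 246.72.
Round up → n = 247.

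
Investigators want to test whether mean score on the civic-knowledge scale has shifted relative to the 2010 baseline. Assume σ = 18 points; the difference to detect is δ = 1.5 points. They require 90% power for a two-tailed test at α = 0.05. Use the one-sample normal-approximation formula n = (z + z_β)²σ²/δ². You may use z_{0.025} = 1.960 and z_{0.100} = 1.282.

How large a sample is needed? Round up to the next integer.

n = (z_{α/2} + z_β)² · σ² / δ²
  = (1.960 + 1.282)² · 18² / 1.5²
  = 10.5106 · 324 / 2.25
  = 1513.52
Round up → n = 1514.

n = 1514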